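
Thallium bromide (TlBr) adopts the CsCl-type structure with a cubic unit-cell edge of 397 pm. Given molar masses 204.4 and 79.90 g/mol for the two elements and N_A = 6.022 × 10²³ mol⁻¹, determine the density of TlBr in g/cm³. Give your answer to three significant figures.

The CsCl-type structure contains Z = 1 formula unit per cell; M(TlBr) = 204.4 + 79.90 = 284.3 g/mol.
a³ = (3.970 × 10^-8 cm)³ = 6.257 × 10^-23 cm³.
ρ = 1 × 284.3 / (6.022 × 10²³ × 6.257 × 10^-23) = 7.545 g/cm³.

7.55 g/cm³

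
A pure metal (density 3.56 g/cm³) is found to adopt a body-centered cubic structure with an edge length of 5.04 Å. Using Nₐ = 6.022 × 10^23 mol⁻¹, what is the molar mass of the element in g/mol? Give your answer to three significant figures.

137 g/mol

A BCC cell has Z = 2 atoms; a = 5.040 × 10^-8 cm.
M = ρ·N_A·a³/Z = 3.56 × 6.022 × 10²³ × 1.280 × 10^-22 / 2 = 137 g/mol.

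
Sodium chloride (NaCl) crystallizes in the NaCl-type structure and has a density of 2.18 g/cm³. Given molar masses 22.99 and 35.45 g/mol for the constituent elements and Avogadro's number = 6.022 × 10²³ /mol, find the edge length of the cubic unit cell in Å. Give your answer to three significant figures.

5.63 Å

M(NaCl) = 58.44 g/mol; Z = 4 formula units per cell.
a³ = Z·M/(N_A·ρ) = 4 × 58.44 / (6.022 × 10²³ × 2.18) = 1.781 × 10^-22 cm³, so a = 5.626 × 10^-8 cm = 5.63 Å.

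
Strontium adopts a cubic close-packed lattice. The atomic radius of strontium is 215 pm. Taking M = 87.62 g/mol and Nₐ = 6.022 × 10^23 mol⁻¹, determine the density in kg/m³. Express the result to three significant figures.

In an FCC lattice, atoms touch along the face diagonal, so √2·a = 4r, giving a = 608.1 pm = 6.081 × 10^-8 cm.
With Z = 4, ρ = Z·M/(N_A·a³) = 4 × 87.62 / (6.022 × 10²³ × 2.249 × 10^-22) = 2.588 g/cm³ = 2590 kg/m³.

2590 kg/m³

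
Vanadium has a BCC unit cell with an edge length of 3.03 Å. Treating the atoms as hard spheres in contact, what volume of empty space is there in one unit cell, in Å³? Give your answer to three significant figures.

In a BCC lattice atoms touch along the body diagonal, so √3·a = 4r, so r = 0.4330a = 1.312 Å.
V_cell = a³ = 27.82 Å³; V_atoms = 2 × (4/3)πr³ = 18.92 Å³.
Empty space = 27.82 − 18.92 = 8.90 Å³.

8.90 Å³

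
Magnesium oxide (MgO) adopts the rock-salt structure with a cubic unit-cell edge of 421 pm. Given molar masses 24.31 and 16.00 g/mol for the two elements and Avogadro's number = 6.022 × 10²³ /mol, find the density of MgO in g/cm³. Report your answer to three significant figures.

3.59 g/cm³

The rock-salt structure contains Z = 4 formula units per cell; M(MgO) = 24.31 + 16.00 = 40.31 g/mol.
a³ = (4.210 × 10^-8 cm)³ = 7.462 × 10^-23 cm³.
ρ = 4 × 40.31 / (6.022 × 10²³ × 7.462 × 10^-23) = 3.588 g/cm³.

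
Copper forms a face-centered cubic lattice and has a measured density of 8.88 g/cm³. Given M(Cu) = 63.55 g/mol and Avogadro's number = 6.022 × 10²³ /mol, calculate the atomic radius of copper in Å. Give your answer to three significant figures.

For an FCC cell (Z = 4), a³ = Z·M/(N_A·ρ) = 4 × 63.55 / (6.022 × 10²³ × 8.880) = 4.754 × 10^-23 cm³, so a = 3.622 × 10^-8 cm = 3.622 Å.
Atoms touch along the face diagonal, so √2·a = 4r, so r = 0.3536 × a = 1.28 Å.

1.28 Å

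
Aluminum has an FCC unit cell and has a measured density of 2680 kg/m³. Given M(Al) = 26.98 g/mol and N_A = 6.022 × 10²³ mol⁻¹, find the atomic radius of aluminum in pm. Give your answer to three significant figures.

144 pm

For an FCC cell (Z = 4), a³ = Z·M/(N_A·ρ) = 4 × 26.98 / (6.022 × 10²³ × 2.680) = 6.687 × 10^-23 cm³, so a = 4.059 × 10^-8 cm = 405.9 pm.
Atoms touch along the face diagonal, so √2·a = 4r, so r = 0.3536 × a = 144 pm.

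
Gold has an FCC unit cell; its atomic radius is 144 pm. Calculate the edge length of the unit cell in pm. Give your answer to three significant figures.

In an FCC lattice, atoms touch along the face diagonal, so √2·a = 4r.
a = 4r/√2 = 4 × 144 / 1.4142 = 407 pm.

407 pm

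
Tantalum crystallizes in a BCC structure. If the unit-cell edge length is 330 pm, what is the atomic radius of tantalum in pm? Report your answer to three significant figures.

In a BCC lattice, atoms touch along the body diagonal, so √3·a = 4r.
r = √3·a/4 = 1.7321 × 330 / 4 = 143 pm.

143 pm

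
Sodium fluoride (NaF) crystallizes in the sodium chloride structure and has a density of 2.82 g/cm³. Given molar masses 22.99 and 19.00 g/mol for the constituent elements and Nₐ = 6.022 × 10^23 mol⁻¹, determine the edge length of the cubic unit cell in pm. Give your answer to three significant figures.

462 pm

M(NaF) = 41.99 g/mol; Z = 4 formula units per cell.
a³ = Z·M/(N_A·ρ) = 4 × 41.99 / (6.022 × 10²³ × 2.82) = 9.890 × 10^-23 cm³, so a = 4.625 × 10^-8 cm = 462 pm.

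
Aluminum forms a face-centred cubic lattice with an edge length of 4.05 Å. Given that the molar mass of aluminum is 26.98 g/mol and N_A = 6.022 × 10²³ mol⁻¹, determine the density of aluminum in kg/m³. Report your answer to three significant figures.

An FCC unit cell contains Z = 4 atoms.
Cell volume: a³ = (4.05 Å)³ = (4.050 × 10^-8 cm)³ = 6.643 × 10^-23 cm³.
ρ = Z·M/(N_A·a³) = 4 × 26.98 / (6.022 × 10²³ × 6.643 × 10^-23) = 2.698 g/cm³ = 2700 kg/m³.

2700 kg/m³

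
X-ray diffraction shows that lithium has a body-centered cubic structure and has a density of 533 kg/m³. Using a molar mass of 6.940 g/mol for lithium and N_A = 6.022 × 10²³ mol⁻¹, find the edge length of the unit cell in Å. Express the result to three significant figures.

3.51 Å

With Z = 2 atoms per BCC cell, a³ = Z·M/(N_A·ρ) = 2 × 6.940 / (6.022 × 10²³ × 0.5330 g/cm³) = 4.324 × 10^-23 cm³.
a = (4.324 × 10^-23)^(1/3) = 3.510 × 10^-8 cm = 3.51 Å.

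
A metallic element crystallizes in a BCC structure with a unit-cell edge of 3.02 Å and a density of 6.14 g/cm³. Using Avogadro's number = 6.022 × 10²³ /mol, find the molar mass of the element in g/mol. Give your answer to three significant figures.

A BCC cell has Z = 2 atoms; a = 3.020 × 10^-8 cm.
M = ρ·N_A·a³/Z = 6.14 × 6.022 × 10²³ × 2.754 × 10^-23 / 2 = 50.9 g/mol.

50.9 g/mol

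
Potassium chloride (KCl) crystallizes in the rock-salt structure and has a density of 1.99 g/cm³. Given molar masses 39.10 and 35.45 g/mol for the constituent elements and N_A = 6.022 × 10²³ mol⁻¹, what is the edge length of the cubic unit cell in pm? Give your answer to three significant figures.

M(KCl) = 74.55 g/mol; Z = 4 formula units per cell.
a³ = Z·M/(N_A·ρ) = 4 × 74.55 / (6.022 × 10²³ × 1.99) = 2.488 × 10^-22 cm³, so a = 6.290 × 10^-8 cm = 629 pm.

629 pm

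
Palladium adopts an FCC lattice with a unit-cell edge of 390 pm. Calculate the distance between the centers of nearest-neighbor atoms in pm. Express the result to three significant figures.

In an FCC structure, atoms touch along the face diagonal, so √2·a = 4r; the nearest-neighbor distance equals 2r = 0.7071·a.
d = 0.7071 × 390 = 276 pm.

276 pm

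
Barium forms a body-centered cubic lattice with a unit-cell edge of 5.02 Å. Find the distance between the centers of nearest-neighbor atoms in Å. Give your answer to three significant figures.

In a BCC structure, atoms touch along the body diagonal, so √3·a = 4r; the nearest-neighbor distance equals 2r = 0.8660·a.
d = 0.8660 × 5.02 = 4.35 Å.

4.35 Å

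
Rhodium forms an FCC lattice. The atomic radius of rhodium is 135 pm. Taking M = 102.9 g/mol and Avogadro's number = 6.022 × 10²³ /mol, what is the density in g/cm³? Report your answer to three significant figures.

12.3 g/cm³

In an FCC lattice, atoms touch along the face diagonal, so √2·a = 4r, giving a = 381.8 pm = 3.818 × 10^-8 cm.
With Z = 4, ρ = Z·M/(N_A·a³) = 4 × 102.9 / (6.022 × 10²³ × 5.567 × 10^-23) = 12.28 g/cm³.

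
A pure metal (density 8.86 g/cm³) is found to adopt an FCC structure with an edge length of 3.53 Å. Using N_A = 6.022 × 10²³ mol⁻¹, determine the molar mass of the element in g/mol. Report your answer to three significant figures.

An FCC cell has Z = 4 atoms; a = 3.530 × 10^-8 cm.
M = ρ·N_A·a³/Z = 8.86 × 6.022 × 10²³ × 4.399 × 10^-23 / 4 = 58.7 g/mol.

58.7 g/mol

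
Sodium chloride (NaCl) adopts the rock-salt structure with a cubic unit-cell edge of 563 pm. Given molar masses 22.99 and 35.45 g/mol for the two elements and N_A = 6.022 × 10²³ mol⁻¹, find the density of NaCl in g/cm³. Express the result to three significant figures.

The rock-salt structure contains Z = 4 formula units per cell; M(NaCl) = 22.99 + 35.45 = 58.44 g/mol.
a³ = (5.630 × 10^-8 cm)³ = 1.785 × 10^-22 cm³.
ρ = 4 × 58.44 / (6.022 × 10²³ × 1.785 × 10^-22) = 2.175 g/cm³.

2.18 g/cm³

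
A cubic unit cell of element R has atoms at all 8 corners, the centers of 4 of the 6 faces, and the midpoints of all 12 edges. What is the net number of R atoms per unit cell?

Corner atoms are shared by 8 cells (1/8 each), face atoms by 2 (1/2 each), edge atoms by 4 (1/4 each).
Net atoms = 8 × 1/8 + 4 × 1/2 + 12 × 1/4 = 1 + 2 + 3 = 6.

6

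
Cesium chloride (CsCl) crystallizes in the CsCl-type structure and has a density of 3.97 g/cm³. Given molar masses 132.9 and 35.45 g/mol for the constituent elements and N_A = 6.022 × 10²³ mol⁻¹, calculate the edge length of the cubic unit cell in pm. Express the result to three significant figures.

413 pm

M(CsCl) = 168.35 g/mol; Z = 1 formula unit per cell.
a³ = Z·M/(N_A·ρ) = 1 × 168.35 / (6.022 × 10²³ × 3.97) = 7.042 × 10^-23 cm³, so a = 4.129 × 10^-8 cm = 413 pm.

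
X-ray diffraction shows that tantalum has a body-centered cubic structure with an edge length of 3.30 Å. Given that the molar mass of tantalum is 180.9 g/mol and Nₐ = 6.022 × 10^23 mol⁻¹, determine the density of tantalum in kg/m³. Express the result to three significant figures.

16700 kg/m³

A BCC unit cell contains Z = 2 atoms.
Cell volume: a³ = (3.30 Å)³ = (3.300 × 10^-8 cm)³ = 3.594 × 10^-23 cm³.
ρ = Z·M/(N_A·a³) = 2 × 180.9 / (6.022 × 10²³ × 3.594 × 10^-23) = 16.72 g/cm³ = 16700 kg/m³.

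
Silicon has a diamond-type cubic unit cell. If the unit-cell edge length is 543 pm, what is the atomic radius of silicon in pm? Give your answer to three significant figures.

118 pm

In a diamond cubic lattice, nearest neighbors lie along the body diagonal with √3·a = 8r.
r = √3·a/8 = 1.7321 × 543 / 8 = 118 pm.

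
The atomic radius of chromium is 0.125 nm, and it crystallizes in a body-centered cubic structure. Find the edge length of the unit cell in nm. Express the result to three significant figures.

0.289 nm

In a BCC lattice, atoms touch along the body diagonal, so √3·a = 4r.
a = 4r/√3 = 4 × 0.125 / 1.7321 = 0.289 nm.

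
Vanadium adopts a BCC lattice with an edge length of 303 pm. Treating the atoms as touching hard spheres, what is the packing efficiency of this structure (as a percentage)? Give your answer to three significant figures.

In a BCC lattice atoms touch along the body diagonal, so √3·a = 4r, so r = 0.4330a = 131.2 pm.
Packing fraction = Z·(4/3)πr³ / a³ = 2 × (4/3)π × (131.2)³ / (303)³ = 0.6802 = 68.0%.

68.0%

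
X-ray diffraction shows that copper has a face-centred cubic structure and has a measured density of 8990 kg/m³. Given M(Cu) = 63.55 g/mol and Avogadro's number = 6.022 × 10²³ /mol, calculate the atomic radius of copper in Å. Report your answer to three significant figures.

1.28 Å

For an FCC cell (Z = 4), a³ = Z·M/(N_A·ρ) = 4 × 63.55 / (6.022 × 10²³ × 8.990) = 4.695 × 10^-23 cm³, so a = 3.608 × 10^-8 cm = 3.608 Å.
Atoms touch along the face diagonal, so √2·a = 4r, so r = 0.3536 × a = 1.28 Å.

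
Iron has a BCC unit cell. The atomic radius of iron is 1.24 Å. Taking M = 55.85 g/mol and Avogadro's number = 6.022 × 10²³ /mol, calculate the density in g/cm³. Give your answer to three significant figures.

In a BCC lattice, atoms touch along the body diagonal, so √3·a = 4r, giving a = 2.864 Å = 2.864 × 10^-8 cm.
With Z = 2, ρ = Z·M/(N_A·a³) = 2 × 55.85 / (6.022 × 10²³ × 2.348 × 10^-23) = 7.899 g/cm³.

7.90 g/cm³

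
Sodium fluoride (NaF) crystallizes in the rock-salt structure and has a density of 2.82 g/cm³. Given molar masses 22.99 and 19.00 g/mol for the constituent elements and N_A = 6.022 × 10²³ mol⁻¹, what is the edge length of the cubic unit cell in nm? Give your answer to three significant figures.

0.462 nm

M(NaF) = 41.99 g/mol; Z = 4 formula units per cell.
a³ = Z·M/(N_A·ρ) = 4 × 41.99 / (6.022 × 10²³ × 2.82) = 9.890 × 10^-23 cm³, so a = 4.625 × 10^-8 cm = 0.462 nm.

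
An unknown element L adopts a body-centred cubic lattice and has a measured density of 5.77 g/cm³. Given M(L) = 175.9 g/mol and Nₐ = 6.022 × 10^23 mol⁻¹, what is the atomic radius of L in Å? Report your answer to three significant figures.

For a BCC cell (Z = 2), a³ = Z·M/(N_A·ρ) = 2 × 175.9 / (6.022 × 10²³ × 5.770) = 1.012 × 10^-22 cm³, so a = 4.661 × 10^-8 cm = 4.661 Å.
Atoms touch along the body diagonal, so √3·a = 4r, so r = 0.4330 × a = 2.02 Å.

2.02 Å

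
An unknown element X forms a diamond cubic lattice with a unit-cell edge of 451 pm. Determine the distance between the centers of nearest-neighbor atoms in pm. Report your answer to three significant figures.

195 pm

In a diamond cubic structure, nearest neighbors lie along the body diagonal with √3·a = 8r; the nearest-neighbor distance equals 2r = 0.4330·a.
d = 0.4330 × 451 = 195 pm.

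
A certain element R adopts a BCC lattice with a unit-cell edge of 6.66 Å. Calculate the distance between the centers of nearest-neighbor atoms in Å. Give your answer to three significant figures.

In a BCC structure, atoms touch along the body diagonal, so √3·a = 4r; the nearest-neighbor distance equals 2r = 0.8660·a.
d = 0.8660 × 6.66 = 5.77 Å.

5.77 Å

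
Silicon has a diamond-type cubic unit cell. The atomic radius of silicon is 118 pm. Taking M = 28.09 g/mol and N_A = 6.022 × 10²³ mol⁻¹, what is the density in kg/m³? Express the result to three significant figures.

2300 kg/m³

In a diamond cubic lattice, nearest neighbors lie along the body diagonal with √3·a = 8r, giving a = 545.0 pm = 5.450 × 10^-8 cm.
With Z = 8, ρ = Z·M/(N_A·a³) = 8 × 28.09 / (6.022 × 10²³ × 1.619 × 10^-22) = 2.305 g/cm³ = 2300 kg/m³.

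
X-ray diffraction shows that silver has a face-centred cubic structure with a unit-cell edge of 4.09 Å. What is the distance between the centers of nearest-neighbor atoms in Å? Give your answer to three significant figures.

2.89 Å

In an FCC structure, atoms touch along the face diagonal, so √2·a = 4r; the nearest-neighbor distance equals 2r = 0.7071·a.
d = 0.7071 × 4.09 = 2.89 Å.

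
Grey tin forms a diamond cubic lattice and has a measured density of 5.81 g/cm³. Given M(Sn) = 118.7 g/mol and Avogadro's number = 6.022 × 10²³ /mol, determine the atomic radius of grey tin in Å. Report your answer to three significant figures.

For a diamond cubic cell (Z = 8), a³ = Z·M/(N_A·ρ) = 8 × 118.7 / (6.022 × 10²³ × 5.810) = 2.714 × 10^-22 cm³, so a = 6.475 × 10^-8 cm = 6.475 Å.
Nearest neighbors lie along the body diagonal with √3·a = 8r, so r = 0.2165 × a = 1.40 Å.

1.40 Å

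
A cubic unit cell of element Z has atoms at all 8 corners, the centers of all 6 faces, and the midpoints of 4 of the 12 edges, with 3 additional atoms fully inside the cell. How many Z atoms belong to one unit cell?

Corner atoms are shared by 8 cells (1/8 each), face atoms by 2 (1/2 each), edge atoms by 4 (1/4 each), interior atoms are unshared.
Net atoms = 8 × 1/8 + 6 × 1/2 + 4 × 1/4 + 3 = 1 + 3 + 1 + 3 = 8.

8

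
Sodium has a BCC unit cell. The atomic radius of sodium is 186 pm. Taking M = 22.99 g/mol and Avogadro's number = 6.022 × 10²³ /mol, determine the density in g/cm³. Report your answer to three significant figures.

In a BCC lattice, atoms touch along the body diagonal, so √3·a = 4r, giving a = 429.5 pm = 4.295 × 10^-8 cm.
With Z = 2, ρ = Z·M/(N_A·a³) = 2 × 22.99 / (6.022 × 10²³ × 7.926 × 10^-23) = 0.9634 g/cm³.

0.963 g/cm³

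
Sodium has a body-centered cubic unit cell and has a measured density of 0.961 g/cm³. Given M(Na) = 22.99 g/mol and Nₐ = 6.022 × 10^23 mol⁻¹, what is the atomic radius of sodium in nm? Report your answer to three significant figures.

For a BCC cell (Z = 2), a³ = Z·M/(N_A·ρ) = 2 × 22.99 / (6.022 × 10²³ × 0.9610) = 7.945 × 10^-23 cm³, so a = 4.299 × 10^-8 cm = 0.4299 nm.
Atoms touch along the body diagonal, so √3·a = 4r, so r = 0.4330 × a = 0.186 nm.

0.186 nm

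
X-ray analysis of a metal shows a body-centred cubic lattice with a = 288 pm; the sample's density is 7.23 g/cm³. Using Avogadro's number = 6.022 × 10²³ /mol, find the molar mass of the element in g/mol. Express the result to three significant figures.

A BCC cell has Z = 2 atoms; a = 2.880 × 10^-8 cm.
M = ρ·N_A·a³/Z = 7.23 × 6.022 × 10²³ × 2.389 × 10^-23 / 2 = 52.0 g/mol.

52.0 g/mol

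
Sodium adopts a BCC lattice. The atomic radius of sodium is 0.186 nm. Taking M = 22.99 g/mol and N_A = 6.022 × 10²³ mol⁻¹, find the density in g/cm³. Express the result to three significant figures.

0.963 g/cm³

In a BCC lattice, atoms touch along the body diagonal, so √3·a = 4r, giving a = 0.4295 nm = 4.295 × 10^-8 cm.
With Z = 2, ρ = Z·M/(N_A·a³) = 2 × 22.99 / (6.022 × 10²³ × 7.926 × 10^-23) = 0.9634 g/cm³.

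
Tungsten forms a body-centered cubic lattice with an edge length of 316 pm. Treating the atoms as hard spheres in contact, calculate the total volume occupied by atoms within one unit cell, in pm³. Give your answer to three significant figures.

2.15 × 10^7 pm³

In a BCC lattice atoms touch along the body diagonal, so √3·a = 4r, so r = 0.4330a = 136.8 pm.
V_atoms = Z × (4/3)πr³ = 2 × (4/3)π × (136.8)³ = 2.15 × 10^7 pm³.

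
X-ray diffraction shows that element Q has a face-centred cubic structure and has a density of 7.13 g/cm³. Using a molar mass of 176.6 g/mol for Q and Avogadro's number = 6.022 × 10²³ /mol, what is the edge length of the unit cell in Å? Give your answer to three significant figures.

With Z = 4 atoms per FCC cell, a³ = Z·M/(N_A·ρ) = 4 × 176.6 / (6.022 × 10²³ × 7.130 g/cm³) = 1.645 × 10^-22 cm³.
a = (1.645 × 10^-22)^(1/3) = 5.479 × 10^-8 cm = 5.48 Å.

5.48 Å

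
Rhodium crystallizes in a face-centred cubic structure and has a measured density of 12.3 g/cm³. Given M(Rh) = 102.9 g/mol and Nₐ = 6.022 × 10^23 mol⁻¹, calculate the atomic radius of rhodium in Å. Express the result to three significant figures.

For an FCC cell (Z = 4), a³ = Z·M/(N_A·ρ) = 4 × 102.9 / (6.022 × 10²³ × 12.30) = 5.557 × 10^-23 cm³, so a = 3.816 × 10^-8 cm = 3.816 Å.
Atoms touch along the face diagonal, so √2·a = 4r, so r = 0.3536 × a = 1.35 Å.

1.35 Å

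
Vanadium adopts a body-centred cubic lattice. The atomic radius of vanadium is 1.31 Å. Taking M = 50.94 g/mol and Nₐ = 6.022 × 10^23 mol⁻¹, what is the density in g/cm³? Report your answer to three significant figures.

In a BCC lattice, atoms touch along the body diagonal, so √3·a = 4r, giving a = 3.025 Å = 3.025 × 10^-8 cm.
With Z = 2, ρ = Z·M/(N_A·a³) = 2 × 50.94 / (6.022 × 10²³ × 2.769 × 10^-23) = 6.110 g/cm³.

6.11 g/cm³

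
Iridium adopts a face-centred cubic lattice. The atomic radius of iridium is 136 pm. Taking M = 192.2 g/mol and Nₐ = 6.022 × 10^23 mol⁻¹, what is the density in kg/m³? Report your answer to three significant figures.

22400 kg/m³

In an FCC lattice, atoms touch along the face diagonal, so √2·a = 4r, giving a = 384.7 pm = 3.847 × 10^-8 cm.
With Z = 4, ρ = Z·M/(N_A·a³) = 4 × 192.2 / (6.022 × 10²³ × 5.692 × 10^-23) = 22.43 g/cm³ = 22400 kg/m³.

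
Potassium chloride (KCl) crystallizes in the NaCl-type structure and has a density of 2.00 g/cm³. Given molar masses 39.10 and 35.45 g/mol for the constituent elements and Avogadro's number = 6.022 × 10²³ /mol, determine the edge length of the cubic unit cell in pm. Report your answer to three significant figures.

M(KCl) = 74.55 g/mol; Z = 4 formula units per cell.
a³ = Z·M/(N_A·ρ) = 4 × 74.55 / (6.022 × 10²³ × 2.00) = 2.476 × 10^-22 cm³, so a = 6.279 × 10^-8 cm = 628 pm.

628 pm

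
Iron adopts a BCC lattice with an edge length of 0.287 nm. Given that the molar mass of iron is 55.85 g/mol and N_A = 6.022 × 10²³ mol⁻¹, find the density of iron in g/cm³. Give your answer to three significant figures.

7.85 g/cm³

A BCC unit cell contains Z = 2 atoms.
Cell volume: a³ = (0.287 nm)³ = (2.870 × 10^-8 cm)³ = 2.364 × 10^-23 cm³.
ρ = Z·M/(N_A·a³) = 2 × 55.85 / (6.022 × 10²³ × 2.364 × 10^-23) = 7.846 g/cm³.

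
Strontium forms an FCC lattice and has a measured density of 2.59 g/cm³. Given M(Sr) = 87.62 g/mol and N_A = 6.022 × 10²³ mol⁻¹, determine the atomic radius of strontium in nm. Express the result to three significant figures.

For an FCC cell (Z = 4), a³ = Z·M/(N_A·ρ) = 4 × 87.62 / (6.022 × 10²³ × 2.590) = 2.247 × 10^-22 cm³, so a = 6.080 × 10^-8 cm = 0.6080 nm.
Atoms touch along the face diagonal, so √2·a = 4r, so r = 0.3536 × a = 0.215 nm.

0.215 nm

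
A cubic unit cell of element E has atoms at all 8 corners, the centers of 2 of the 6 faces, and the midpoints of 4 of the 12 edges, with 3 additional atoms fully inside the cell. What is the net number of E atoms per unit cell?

Corner atoms are shared by 8 cells (1/8 each), face atoms by 2 (1/2 each), edge atoms by 4 (1/4 each), interior atoms are unshared.
Net atoms = 8 × 1/8 + 2 × 1/2 + 4 × 1/4 + 3 = 1 + 1 + 1 + 3 = 6.

6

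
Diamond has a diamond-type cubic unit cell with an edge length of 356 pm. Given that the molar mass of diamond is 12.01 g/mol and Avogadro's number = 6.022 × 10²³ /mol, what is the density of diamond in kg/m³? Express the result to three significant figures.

A diamond cubic unit cell contains Z = 8 atoms.
Cell volume: a³ = (356 pm)³ = (3.560 × 10^-8 cm)³ = 4.512 × 10^-23 cm³.
ρ = Z·M/(N_A·a³) = 8 × 12.01 / (6.022 × 10²³ × 4.512 × 10^-23) = 3.536 g/cm³ = 3540 kg/m³.

3540 kg/m³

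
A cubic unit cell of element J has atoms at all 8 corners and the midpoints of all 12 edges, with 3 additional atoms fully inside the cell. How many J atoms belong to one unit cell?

Corner atoms are shared by 8 cells (1/8 each), edge atoms by 4 (1/4 each), interior atoms are unshared.
Net atoms = 8 × 1/8 + 12 × 1/4 + 3 = 1 + 3 + 3 = 7.

7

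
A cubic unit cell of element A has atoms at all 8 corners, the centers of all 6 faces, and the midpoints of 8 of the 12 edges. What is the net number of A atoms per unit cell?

6

Corner atoms are shared by 8 cells (1/8 each), face atoms by 2 (1/2 each), edge atoms by 4 (1/4 each).
Net atoms = 8 × 1/8 + 6 × 1/2 + 8 × 1/4 = 1 + 3 + 2 = 6.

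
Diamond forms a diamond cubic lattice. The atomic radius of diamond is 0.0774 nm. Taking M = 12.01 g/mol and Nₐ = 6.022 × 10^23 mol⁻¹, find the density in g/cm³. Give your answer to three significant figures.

3.49 g/cm³

In a diamond cubic lattice, nearest neighbors lie along the body diagonal with √3·a = 8r, giving a = 0.3575 nm = 3.575 × 10^-8 cm.
With Z = 8, ρ = Z·M/(N_A·a³) = 8 × 12.01 / (6.022 × 10²³ × 4.569 × 10^-23) = 3.492 g/cm³.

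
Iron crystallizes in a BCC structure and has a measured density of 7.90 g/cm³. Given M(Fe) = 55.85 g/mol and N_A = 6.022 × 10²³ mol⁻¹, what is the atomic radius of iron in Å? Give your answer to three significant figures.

1.24 Å

For a BCC cell (Z = 2), a³ = Z·M/(N_A·ρ) = 2 × 55.85 / (6.022 × 10²³ × 7.900) = 2.348 × 10^-23 cm³, so a = 2.863 × 10^-8 cm = 2.863 Å.
Atoms touch along the body diagonal, so √3·a = 4r, so r = 0.4330 × a = 1.24 Å.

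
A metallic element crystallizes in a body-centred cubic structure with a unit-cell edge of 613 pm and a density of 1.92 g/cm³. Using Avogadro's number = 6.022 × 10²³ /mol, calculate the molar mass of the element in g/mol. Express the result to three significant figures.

133 g/mol

A BCC cell has Z = 2 atoms; a = 6.130 × 10^-8 cm.
M = ρ·N_A·a³/Z = 1.92 × 6.022 × 10²³ × 2.303 × 10^-22 / 2 = 133 g/mol.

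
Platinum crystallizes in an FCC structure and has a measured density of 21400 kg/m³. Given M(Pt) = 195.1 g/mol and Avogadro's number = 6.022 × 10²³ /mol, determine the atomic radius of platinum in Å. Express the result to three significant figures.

1.39 Å

For an FCC cell (Z = 4), a³ = Z·M/(N_A·ρ) = 4 × 195.1 / (6.022 × 10²³ × 21.40) = 6.056 × 10^-23 cm³, so a = 3.927 × 10^-8 cm = 3.927 Å.
Atoms touch along the face diagonal, so √2·a = 4r, so r = 0.3536 × a = 1.39 Å.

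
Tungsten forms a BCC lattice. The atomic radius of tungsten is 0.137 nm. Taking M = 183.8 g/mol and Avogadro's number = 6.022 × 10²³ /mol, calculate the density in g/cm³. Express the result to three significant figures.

In a BCC lattice, atoms touch along the body diagonal, so √3·a = 4r, giving a = 0.3164 nm = 3.164 × 10^-8 cm.
With Z = 2, ρ = Z·M/(N_A·a³) = 2 × 183.8 / (6.022 × 10²³ × 3.167 × 10^-23) = 19.27 g/cm³.

19.3 g/cm³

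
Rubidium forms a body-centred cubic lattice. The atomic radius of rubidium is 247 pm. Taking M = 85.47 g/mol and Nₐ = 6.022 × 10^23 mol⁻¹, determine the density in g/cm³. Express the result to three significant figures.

1.53 g/cm³

In a BCC lattice, atoms touch along the body diagonal, so √3·a = 4r, giving a = 570.4 pm = 5.704 × 10^-8 cm.
With Z = 2, ρ = Z·M/(N_A·a³) = 2 × 85.47 / (6.022 × 10²³ × 1.856 × 10^-22) = 1.529 g/cm³.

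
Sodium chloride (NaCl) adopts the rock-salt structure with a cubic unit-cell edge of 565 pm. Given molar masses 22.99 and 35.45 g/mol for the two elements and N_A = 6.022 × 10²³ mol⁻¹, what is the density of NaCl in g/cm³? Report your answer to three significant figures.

2.15 g/cm³

The rock-salt structure contains Z = 4 formula units per cell; M(NaCl) = 22.99 + 35.45 = 58.44 g/mol.
a³ = (5.650 × 10^-8 cm)³ = 1.804 × 10^-22 cm³.
ρ = 4 × 58.44 / (6.022 × 10²³ × 1.804 × 10^-22) = 2.152 g/cm³.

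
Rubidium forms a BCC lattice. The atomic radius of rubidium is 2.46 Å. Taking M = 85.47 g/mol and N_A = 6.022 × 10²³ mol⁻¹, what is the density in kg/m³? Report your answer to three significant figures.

In a BCC lattice, atoms touch along the body diagonal, so √3·a = 4r, giving a = 5.681 Å = 5.681 × 10^-8 cm.
With Z = 2, ρ = Z·M/(N_A·a³) = 2 × 85.47 / (6.022 × 10²³ × 1.834 × 10^-22) = 1.548 g/cm³ = 1550 kg/m³.

1550 kg/m³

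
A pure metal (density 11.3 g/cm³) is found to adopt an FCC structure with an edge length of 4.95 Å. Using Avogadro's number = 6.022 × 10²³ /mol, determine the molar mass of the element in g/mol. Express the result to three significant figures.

206 g/mol

An FCC cell has Z = 4 atoms; a = 4.950 × 10^-8 cm.
M = ρ·N_A·a³/Z = 11.3 × 6.022 × 10²³ × 1.213 × 10^-22 / 4 = 206 g/mol.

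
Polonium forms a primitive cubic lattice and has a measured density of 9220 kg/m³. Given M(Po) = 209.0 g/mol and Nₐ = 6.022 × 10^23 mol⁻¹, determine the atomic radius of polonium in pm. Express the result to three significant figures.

168 pm

For a simple cubic cell (Z = 1), a³ = Z·M/(N_A·ρ) = 1 × 209.0 / (6.022 × 10²³ × 9.220) = 3.764 × 10^-23 cm³, so a = 3.351 × 10^-8 cm = 335.1 pm.
Atoms touch along the cell edge, so a = 2r, so r = 0.5000 × a = 168 pm.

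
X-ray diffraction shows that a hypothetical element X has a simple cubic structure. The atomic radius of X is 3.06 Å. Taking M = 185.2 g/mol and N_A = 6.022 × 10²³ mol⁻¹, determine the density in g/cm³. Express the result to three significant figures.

1.34 g/cm³

In a simple cubic lattice, atoms touch along the cell edge, so a = 2r, giving a = 6.120 Å = 6.120 × 10^-8 cm.
With Z = 1, ρ = Z·M/(N_A·a³) = 1 × 185.2 / (6.022 × 10²³ × 2.292 × 10^-22) = 1.342 g/cm³.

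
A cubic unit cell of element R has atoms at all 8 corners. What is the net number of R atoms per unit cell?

1

Corner atoms are shared by 8 cells (1/8 each).
Net atoms = 8 × 1/8 = 1 = 1.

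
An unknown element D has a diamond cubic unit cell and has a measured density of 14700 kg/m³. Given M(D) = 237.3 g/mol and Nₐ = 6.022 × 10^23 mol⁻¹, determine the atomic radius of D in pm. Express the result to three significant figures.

130 pm

For a diamond cubic cell (Z = 8), a³ = Z·M/(N_A·ρ) = 8 × 237.3 / (6.022 × 10²³ × 14.70) = 2.145 × 10^-22 cm³, so a = 5.986 × 10^-8 cm = 598.6 pm.
Nearest neighbors lie along the body diagonal with √3·a = 8r, so r = 0.2165 × a = 130 pm.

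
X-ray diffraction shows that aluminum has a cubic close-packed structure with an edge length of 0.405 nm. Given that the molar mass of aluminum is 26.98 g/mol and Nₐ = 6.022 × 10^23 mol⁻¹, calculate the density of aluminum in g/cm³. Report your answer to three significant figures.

An FCC unit cell contains Z = 4 atoms.
Cell volume: a³ = (0.405 nm)³ = (4.050 × 10^-8 cm)³ = 6.643 × 10^-23 cm³.
ρ = Z·M/(N_A·a³) = 4 × 26.98 / (6.022 × 10²³ × 6.643 × 10^-23) = 2.698 g/cm³.

2.70 g/cm³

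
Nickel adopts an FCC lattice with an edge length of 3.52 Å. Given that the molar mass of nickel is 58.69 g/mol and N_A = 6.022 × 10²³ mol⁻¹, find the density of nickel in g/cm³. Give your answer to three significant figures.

An FCC unit cell contains Z = 4 atoms.
Cell volume: a³ = (3.52 Å)³ = (3.520 × 10^-8 cm)³ = 4.361 × 10^-23 cm³.
ρ = Z·M/(N_A·a³) = 4 × 58.69 / (6.022 × 10²³ × 4.361 × 10^-23) = 8.938 g/cm³.

8.94 g/cm³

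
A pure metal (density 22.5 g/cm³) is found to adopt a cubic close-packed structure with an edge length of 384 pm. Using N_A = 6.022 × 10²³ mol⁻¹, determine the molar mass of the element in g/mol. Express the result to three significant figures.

192 g/mol

An FCC cell has Z = 4 atoms; a = 3.840 × 10^-8 cm.
M = ρ·N_A·a³/Z = 22.5 × 6.022 × 10²³ × 5.662 × 10^-23 / 4 = 192 g/mol.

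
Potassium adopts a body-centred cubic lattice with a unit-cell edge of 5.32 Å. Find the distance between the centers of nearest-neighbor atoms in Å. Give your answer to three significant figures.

In a BCC structure, atoms touch along the body diagonal, so √3·a = 4r; the nearest-neighbor distance equals 2r = 0.8660·a.
d = 0.8660 × 5.32 = 4.61 Å.

4.61 Å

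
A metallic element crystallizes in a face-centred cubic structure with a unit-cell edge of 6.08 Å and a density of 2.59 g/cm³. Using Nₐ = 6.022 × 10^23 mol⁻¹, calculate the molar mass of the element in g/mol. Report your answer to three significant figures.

An FCC cell has Z = 4 atoms; a = 6.080 × 10^-8 cm.
M = ρ·N_A·a³/Z = 2.59 × 6.022 × 10²³ × 2.248 × 10^-22 / 4 = 87.6 g/mol.

87.6 g/mol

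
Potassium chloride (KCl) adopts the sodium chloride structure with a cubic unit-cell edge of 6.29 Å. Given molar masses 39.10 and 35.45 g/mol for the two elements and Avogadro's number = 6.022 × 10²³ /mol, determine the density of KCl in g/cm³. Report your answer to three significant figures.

1.99 g/cm³

The sodium chloride structure contains Z = 4 formula units per cell; M(KCl) = 39.10 + 35.45 = 74.55 g/mol.
a³ = (6.290 × 10^-8 cm)³ = 2.489 × 10^-22 cm³.
ρ = 4 × 74.55 / (6.022 × 10²³ × 2.489 × 10^-22) = 1.990 g/cm³.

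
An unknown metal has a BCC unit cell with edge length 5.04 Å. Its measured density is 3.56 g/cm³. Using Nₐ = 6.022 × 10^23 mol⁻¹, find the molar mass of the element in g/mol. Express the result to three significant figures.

A BCC cell has Z = 2 atoms; a = 5.040 × 10^-8 cm.
M = ρ·N_A·a³/Z = 3.56 × 6.022 × 10²³ × 1.280 × 10^-22 / 2 = 137 g/mol.

137 g/mol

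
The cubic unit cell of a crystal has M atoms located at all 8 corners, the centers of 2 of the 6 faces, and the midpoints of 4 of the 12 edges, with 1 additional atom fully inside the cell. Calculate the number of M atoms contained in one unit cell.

Corner atoms are shared by 8 cells (1/8 each), face atoms by 2 (1/2 each), edge atoms by 4 (1/4 each), interior atoms are unshared.
Net atoms = 8 × 1/8 + 2 × 1/2 + 4 × 1/4 + 1 = 1 + 1 + 1 + 1 = 4.

4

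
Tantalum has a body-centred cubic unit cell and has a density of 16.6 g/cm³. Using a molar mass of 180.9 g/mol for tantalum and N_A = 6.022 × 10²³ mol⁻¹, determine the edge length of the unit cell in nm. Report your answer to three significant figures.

0.331 nm

With Z = 2 atoms per BCC cell, a³ = Z·M/(N_A·ρ) = 2 × 180.9 / (6.022 × 10²³ × 16.60 g/cm³) = 3.619 × 10^-23 cm³.
a = (3.619 × 10^-23)^(1/3) = 3.308 × 10^-8 cm = 0.331 nm.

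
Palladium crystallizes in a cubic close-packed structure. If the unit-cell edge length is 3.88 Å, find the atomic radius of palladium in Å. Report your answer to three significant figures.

1.37 Å

In an FCC lattice, atoms touch along the face diagonal, so √2·a = 4r.
r = √2·a/4 = 1.4142 × 3.88 / 4 = 1.37 Å.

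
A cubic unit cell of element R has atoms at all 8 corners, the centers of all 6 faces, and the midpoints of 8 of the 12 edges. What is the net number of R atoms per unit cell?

Corner atoms are shared by 8 cells (1/8 each), face atoms by 2 (1/2 each), edge atoms by 4 (1/4 each).
Net atoms = 8 × 1/8 + 6 × 1/2 + 8 × 1/4 = 1 + 3 + 2 = 6.

6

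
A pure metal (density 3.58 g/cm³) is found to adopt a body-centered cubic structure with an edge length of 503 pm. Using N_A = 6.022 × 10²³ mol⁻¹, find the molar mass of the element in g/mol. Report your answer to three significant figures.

137 g/mol

A BCC cell has Z = 2 atoms; a = 5.030 × 10^-8 cm.
M = ρ·N_A·a³/Z = 3.58 × 6.022 × 10²³ × 1.273 × 10^-22 / 2 = 137 g/mol.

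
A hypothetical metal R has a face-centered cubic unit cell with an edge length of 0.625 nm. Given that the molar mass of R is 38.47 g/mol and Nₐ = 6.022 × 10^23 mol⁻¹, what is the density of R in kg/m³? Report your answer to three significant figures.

An FCC unit cell contains Z = 4 atoms.
Cell volume: a³ = (0.625 nm)³ = (6.250 × 10^-8 cm)³ = 2.441 × 10^-22 cm³.
ρ = Z·M/(N_A·a³) = 4 × 38.47 / (6.022 × 10²³ × 2.441 × 10^-22) = 1.047 g/cm³ = 1050 kg/m³.

1050 kg/m³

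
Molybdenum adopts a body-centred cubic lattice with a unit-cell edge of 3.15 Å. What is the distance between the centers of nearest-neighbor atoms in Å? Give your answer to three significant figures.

In a BCC structure, atoms touch along the body diagonal, so √3·a = 4r; the nearest-neighbor distance equals 2r = 0.8660·a.
d = 0.8660 × 3.15 = 2.73 Å.

2.73 Å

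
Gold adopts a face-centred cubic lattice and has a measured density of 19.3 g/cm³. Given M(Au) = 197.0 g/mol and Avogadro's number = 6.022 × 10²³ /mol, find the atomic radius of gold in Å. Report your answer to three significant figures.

1.44 Å

For an FCC cell (Z = 4), a³ = Z·M/(N_A·ρ) = 4 × 197.0 / (6.022 × 10²³ × 19.30) = 6.780 × 10^-23 cm³, so a = 4.078 × 10^-8 cm = 4.078 Å.
Atoms touch along the face diagonal, so √2·a = 4r, so r = 0.3536 × a = 1.44 Å.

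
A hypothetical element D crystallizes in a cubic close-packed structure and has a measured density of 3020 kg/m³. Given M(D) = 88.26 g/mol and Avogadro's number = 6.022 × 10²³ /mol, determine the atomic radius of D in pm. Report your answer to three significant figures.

For an FCC cell (Z = 4), a³ = Z·M/(N_A·ρ) = 4 × 88.26 / (6.022 × 10²³ × 3.020) = 1.941 × 10^-22 cm³, so a = 5.790 × 10^-8 cm = 579.0 pm.
Atoms touch along the face diagonal, so √2·a = 4r, so r = 0.3536 × a = 205 pm.

205 pm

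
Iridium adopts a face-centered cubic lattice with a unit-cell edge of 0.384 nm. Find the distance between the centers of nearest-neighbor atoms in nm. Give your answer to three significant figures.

0.272 nm

In an FCC structure, atoms touch along the face diagonal, so √2·a = 4r; the nearest-neighbor distance equals 2r = 0.7071·a.
d = 0.7071 × 0.384 = 0.272 nm.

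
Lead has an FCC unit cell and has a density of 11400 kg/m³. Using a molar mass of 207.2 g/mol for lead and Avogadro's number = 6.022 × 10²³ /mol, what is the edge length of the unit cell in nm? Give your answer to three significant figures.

0.494 nm

With Z = 4 atoms per FCC cell, a³ = Z·M/(N_A·ρ) = 4 × 207.2 / (6.022 × 10²³ × 11.40 g/cm³) = 1.207 × 10^-22 cm³.
a = (1.207 × 10^-22)^(1/3) = 4.942 × 10^-8 cm = 0.494 nm.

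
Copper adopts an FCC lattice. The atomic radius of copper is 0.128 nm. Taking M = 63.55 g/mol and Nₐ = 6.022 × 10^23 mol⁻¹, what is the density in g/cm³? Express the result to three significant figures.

8.90 g/cm³

In an FCC lattice, atoms touch along the face diagonal, so √2·a = 4r, giving a = 0.3620 nm = 3.620 × 10^-8 cm.
With Z = 4, ρ = Z·M/(N_A·a³) = 4 × 63.55 / (6.022 × 10²³ × 4.745 × 10^-23) = 8.895 g/cm³.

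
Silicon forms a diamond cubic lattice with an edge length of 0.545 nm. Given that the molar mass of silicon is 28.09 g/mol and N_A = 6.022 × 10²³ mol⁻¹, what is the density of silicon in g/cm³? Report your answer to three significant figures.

A diamond cubic unit cell contains Z = 8 atoms.
Cell volume: a³ = (0.545 nm)³ = (5.450 × 10^-8 cm)³ = 1.619 × 10^-22 cm³.
ρ = Z·M/(N_A·a³) = 8 × 28.09 / (6.022 × 10²³ × 1.619 × 10^-22) = 2.305 g/cm³.

2.31 g/cm³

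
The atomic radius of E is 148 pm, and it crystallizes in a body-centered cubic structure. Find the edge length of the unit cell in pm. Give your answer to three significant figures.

In a BCC lattice, atoms touch along the body diagonal, so √3·a = 4r.
a = 4r/√3 = 4 × 148 / 1.7321 = 342 pm.

342 pm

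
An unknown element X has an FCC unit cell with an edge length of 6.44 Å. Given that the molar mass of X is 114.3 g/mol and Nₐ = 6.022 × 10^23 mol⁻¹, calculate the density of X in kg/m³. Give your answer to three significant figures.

2840 kg/m³

An FCC unit cell contains Z = 4 atoms.
Cell volume: a³ = (6.44 Å)³ = (6.440 × 10^-8 cm)³ = 2.671 × 10^-22 cm³.
ρ = Z·M/(N_A·a³) = 4 × 114.3 / (6.022 × 10²³ × 2.671 × 10^-22) = 2.843 g/cm³ = 2840 kg/m³.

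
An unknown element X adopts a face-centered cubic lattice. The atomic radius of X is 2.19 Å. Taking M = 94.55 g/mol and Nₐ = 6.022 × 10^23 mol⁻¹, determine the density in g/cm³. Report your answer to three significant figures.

In an FCC lattice, atoms touch along the face diagonal, so √2·a = 4r, giving a = 6.194 Å = 6.194 × 10^-8 cm.
With Z = 4, ρ = Z·M/(N_A·a³) = 4 × 94.55 / (6.022 × 10²³ × 2.377 × 10^-22) = 2.642 g/cm³.

2.64 g/cm³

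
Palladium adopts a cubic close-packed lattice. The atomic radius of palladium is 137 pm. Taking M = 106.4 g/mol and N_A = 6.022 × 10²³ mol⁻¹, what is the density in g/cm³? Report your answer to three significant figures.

In an FCC lattice, atoms touch along the face diagonal, so √2·a = 4r, giving a = 387.5 pm = 3.875 × 10^-8 cm.
With Z = 4, ρ = Z·M/(N_A·a³) = 4 × 106.4 / (6.022 × 10²³ × 5.818 × 10^-23) = 12.15 g/cm³.

12.1 g/cm³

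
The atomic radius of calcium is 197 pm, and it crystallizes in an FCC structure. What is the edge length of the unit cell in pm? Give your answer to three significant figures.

In an FCC lattice, atoms touch along the face diagonal, so √2·a = 4r.
a = 4r/√2 = 4 × 197 / 1.4142 = 557 pm.

557 pm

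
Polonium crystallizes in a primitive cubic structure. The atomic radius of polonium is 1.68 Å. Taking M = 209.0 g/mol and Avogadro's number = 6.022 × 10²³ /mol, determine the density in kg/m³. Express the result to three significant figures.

In a simple cubic lattice, atoms touch along the cell edge, so a = 2r, giving a = 3.360 Å = 3.360 × 10^-8 cm.
With Z = 1, ρ = Z·M/(N_A·a³) = 1 × 209.0 / (6.022 × 10²³ × 3.793 × 10^-23) = 9.149 g/cm³ = 9150 kg/m³.

9150 kg/m³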